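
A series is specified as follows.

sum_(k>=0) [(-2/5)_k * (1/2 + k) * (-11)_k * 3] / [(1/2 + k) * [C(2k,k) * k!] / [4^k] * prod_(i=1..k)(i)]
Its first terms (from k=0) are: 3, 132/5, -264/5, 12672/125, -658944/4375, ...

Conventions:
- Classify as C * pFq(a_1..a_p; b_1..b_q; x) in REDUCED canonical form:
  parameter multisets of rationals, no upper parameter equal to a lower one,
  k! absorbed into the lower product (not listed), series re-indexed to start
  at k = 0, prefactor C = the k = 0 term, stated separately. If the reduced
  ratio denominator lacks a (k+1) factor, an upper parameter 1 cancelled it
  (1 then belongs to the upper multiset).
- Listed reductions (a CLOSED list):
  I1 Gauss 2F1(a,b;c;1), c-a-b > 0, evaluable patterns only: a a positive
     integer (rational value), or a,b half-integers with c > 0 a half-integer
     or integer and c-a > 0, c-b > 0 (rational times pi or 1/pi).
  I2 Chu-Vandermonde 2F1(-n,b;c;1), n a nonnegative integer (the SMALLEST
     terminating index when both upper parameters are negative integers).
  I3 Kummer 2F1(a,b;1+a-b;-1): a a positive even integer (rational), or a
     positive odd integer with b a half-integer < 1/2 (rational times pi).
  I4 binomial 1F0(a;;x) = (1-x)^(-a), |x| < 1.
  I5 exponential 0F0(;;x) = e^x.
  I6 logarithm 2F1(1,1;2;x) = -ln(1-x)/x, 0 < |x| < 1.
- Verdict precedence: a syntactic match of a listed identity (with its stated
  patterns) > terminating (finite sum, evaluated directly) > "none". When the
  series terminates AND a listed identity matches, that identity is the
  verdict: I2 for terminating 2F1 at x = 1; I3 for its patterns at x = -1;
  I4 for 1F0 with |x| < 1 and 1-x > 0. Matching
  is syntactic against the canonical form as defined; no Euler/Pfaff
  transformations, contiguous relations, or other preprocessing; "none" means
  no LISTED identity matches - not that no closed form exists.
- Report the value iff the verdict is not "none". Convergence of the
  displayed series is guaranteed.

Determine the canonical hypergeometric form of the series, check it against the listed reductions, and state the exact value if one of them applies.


Canonical form: C = 3 times 2F1 with upper {-11, -2/5}, lower {1/2}, x = 1. Verdict: the Chu-Vandermonde identity I2 applies (terminating 2F1 at x = 1 with n = 11, b = -2/5, c = 1/2). Its exact value is 271433815083/20751953125.

First insight: with t_0 = 3, the product of the first k integers (C = 3, x = 1) is k!.
Ratio: r(k) = 1 * (k-11) (k-2/5) / [(k+1/2) (k+1)] - rational in k, leading ratio 1; with t_0 = 3, classification follows.


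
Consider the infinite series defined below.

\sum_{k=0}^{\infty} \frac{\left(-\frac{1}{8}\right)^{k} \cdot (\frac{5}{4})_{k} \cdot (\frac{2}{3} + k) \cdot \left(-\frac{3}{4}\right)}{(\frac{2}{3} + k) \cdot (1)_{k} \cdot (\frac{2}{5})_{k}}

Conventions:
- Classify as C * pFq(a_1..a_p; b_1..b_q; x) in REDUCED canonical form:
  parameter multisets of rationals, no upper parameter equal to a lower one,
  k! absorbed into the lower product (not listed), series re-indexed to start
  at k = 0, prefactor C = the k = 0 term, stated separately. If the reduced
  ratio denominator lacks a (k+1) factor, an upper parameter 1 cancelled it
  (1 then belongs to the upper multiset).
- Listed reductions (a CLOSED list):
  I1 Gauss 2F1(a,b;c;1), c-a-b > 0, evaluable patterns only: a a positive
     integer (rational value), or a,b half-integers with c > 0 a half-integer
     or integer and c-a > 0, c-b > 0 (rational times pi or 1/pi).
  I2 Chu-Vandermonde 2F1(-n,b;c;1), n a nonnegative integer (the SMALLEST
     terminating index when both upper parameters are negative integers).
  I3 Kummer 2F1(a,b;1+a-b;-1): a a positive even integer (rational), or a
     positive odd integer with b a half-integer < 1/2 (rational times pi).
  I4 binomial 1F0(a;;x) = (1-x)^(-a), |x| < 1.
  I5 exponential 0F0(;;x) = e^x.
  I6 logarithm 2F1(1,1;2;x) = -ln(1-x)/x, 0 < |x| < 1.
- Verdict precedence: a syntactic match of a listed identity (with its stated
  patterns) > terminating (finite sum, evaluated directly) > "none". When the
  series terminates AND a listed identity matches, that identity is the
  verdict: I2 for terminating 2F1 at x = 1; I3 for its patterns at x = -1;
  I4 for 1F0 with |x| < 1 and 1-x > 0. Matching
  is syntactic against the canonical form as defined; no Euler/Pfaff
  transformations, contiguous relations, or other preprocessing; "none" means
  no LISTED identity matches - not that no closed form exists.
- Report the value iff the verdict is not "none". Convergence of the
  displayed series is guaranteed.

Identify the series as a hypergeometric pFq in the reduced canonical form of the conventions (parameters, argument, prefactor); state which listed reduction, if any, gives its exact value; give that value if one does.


At argument -\frac{1}{8}: a 1F1 with upper {\frac{5}{4}}, lower {\frac{2}{5}}, scaled by C = -\frac{3}{4}. Verdict: none - this 1F1 at x = -\frac{1}{8} matches no listed pattern, and upper {\frac{5}{4}} holds no stopper.

Key step: from the first term -\frac{3}{4}: (1)_k (prefactor -3/4) is k! itself.
Adjacent-term ratio: r(k) = -\frac{1}{8} * (k+\frac{5}{4}) / [(k+\frac{2}{5}) (k+1)] ; factor over Q: parameters, x = -\frac{1}{8}, and C = -\frac{3}{4}.


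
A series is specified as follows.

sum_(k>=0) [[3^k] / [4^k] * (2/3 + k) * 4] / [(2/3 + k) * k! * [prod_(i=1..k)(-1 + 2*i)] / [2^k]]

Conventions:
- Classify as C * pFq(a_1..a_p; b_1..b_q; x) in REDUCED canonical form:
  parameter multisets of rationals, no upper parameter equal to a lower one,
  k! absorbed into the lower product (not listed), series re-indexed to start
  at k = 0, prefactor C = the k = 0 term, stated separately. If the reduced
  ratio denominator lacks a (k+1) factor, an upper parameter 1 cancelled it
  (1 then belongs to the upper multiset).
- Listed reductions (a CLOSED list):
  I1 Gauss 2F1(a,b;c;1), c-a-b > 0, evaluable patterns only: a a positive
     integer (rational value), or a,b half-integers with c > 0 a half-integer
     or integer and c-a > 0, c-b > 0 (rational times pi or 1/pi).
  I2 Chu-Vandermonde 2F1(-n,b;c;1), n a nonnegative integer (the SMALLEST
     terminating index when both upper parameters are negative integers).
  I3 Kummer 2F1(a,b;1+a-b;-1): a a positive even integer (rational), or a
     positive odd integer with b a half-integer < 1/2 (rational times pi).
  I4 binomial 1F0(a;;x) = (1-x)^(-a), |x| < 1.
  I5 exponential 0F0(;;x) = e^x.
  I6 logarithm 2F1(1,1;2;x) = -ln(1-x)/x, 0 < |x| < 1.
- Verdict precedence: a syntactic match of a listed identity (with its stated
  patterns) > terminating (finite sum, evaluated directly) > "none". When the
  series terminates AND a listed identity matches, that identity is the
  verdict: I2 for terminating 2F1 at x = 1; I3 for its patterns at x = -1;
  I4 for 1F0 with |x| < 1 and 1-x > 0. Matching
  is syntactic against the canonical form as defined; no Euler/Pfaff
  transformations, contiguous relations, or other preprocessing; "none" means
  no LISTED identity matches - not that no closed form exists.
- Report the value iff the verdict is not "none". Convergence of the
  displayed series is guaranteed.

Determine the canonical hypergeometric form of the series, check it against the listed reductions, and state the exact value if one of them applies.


First insight: from the first term 4: the lower odd product (C = 4, x = 3/4) is 2^k (1/2)_k.
Step ratio: r(k) = (3/4) * 1 / [(k+1/2) (k+1)] - rational; roots negated = parameters, x = (3/4), C = 4.

Reduced: x = 3/4, 0F1, upper = {-}, lower = {1/2}, C = 4. Verdict: none (x = 3/4): each listed identity misses the multisets {-} ; {1/2}.


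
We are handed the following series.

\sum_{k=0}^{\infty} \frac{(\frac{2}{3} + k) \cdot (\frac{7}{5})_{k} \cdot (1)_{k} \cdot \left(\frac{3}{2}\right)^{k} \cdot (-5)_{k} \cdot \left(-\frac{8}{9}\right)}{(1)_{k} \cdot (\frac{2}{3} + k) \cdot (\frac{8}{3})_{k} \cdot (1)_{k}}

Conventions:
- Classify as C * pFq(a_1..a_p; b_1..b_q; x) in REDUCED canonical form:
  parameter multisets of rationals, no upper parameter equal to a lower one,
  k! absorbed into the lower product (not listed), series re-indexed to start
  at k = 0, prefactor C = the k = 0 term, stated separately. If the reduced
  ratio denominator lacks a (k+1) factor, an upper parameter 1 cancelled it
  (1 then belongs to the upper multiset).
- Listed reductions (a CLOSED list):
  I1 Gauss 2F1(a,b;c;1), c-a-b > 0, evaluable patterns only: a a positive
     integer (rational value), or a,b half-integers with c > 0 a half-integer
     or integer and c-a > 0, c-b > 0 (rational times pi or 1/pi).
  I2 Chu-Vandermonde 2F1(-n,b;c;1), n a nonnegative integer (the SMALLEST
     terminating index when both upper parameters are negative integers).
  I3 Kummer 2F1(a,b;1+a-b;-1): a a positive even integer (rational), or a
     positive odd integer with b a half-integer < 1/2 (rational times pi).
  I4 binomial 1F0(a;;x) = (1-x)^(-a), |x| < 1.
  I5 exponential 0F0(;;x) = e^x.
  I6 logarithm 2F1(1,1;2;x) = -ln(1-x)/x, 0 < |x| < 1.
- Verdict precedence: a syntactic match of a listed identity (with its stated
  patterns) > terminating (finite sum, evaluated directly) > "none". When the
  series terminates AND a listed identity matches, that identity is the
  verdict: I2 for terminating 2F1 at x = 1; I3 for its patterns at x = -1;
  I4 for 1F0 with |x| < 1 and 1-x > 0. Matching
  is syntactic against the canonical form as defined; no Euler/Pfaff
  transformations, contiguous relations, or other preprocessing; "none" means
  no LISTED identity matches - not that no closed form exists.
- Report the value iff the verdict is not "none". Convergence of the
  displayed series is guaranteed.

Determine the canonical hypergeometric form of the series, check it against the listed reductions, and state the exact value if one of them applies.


Prefactor -\frac{8}{9}, argument \frac{3}{2}: 2F1 with upper {-5, \frac{7}{5}} over lower {\frac{8}{3}}. Verdict: terminating - upper parameter -5 makes this a finite sum (last index 5), evaluated exactly. Its exact value is -\frac{3060341}{49500000}.

The tell: with t_0 = -\frac{8}{9}, (1)_k (C = -8/9) is k! itself.
Term ratio: r(k) = \frac{3}{2} * (k-5) (k+\frac{7}{5}) / [(k+\frac{8}{3}) (k+1)] - rational in k. x = \frac{3}{2}; t_0 = -\frac{8}{9}; negate the roots.


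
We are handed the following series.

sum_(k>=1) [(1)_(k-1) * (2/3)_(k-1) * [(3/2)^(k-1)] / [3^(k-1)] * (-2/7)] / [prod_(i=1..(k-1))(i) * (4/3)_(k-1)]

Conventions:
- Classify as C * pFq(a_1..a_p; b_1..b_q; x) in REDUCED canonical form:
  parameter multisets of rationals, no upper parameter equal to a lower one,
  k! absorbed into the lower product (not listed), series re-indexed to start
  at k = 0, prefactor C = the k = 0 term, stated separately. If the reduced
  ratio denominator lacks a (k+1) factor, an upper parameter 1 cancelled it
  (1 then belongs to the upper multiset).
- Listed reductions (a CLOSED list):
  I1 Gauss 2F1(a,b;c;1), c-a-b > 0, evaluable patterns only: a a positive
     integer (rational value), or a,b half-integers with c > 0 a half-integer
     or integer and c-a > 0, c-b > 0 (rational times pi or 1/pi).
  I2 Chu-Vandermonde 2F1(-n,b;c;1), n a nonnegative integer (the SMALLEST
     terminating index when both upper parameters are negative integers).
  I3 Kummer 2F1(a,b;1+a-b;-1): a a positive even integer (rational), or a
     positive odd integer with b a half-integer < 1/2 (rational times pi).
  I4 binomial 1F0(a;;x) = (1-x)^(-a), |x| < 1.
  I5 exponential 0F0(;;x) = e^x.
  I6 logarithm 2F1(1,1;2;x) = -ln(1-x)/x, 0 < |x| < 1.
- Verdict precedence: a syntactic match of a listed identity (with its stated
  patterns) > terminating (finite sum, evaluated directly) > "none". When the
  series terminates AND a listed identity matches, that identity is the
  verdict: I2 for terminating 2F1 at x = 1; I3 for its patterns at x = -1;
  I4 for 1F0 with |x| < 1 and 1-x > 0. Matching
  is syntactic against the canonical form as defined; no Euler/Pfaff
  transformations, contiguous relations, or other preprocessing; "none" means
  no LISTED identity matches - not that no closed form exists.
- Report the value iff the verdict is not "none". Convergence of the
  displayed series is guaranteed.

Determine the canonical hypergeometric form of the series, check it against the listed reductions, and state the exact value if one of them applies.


x = 1/2 here; the reduced form reads 2F1, upper {2/3, 1}, lower {4/3}, C = -2/7. Verdict: none here - no I1-I6 shape fits x = 1/2 with lower {4/3}.

Key observation: with t_0 = -2/7, the two k-th powers (C = -2/7, x = 1/2) combine into one argument.
Adjacent-term ratio: r(k) = (1/2) * (k+2/3) (k+1) / [(k+4/3) (k+1)] - poly over poly, x = (1/2) from leading terms; C = -2/7 at k = 0.


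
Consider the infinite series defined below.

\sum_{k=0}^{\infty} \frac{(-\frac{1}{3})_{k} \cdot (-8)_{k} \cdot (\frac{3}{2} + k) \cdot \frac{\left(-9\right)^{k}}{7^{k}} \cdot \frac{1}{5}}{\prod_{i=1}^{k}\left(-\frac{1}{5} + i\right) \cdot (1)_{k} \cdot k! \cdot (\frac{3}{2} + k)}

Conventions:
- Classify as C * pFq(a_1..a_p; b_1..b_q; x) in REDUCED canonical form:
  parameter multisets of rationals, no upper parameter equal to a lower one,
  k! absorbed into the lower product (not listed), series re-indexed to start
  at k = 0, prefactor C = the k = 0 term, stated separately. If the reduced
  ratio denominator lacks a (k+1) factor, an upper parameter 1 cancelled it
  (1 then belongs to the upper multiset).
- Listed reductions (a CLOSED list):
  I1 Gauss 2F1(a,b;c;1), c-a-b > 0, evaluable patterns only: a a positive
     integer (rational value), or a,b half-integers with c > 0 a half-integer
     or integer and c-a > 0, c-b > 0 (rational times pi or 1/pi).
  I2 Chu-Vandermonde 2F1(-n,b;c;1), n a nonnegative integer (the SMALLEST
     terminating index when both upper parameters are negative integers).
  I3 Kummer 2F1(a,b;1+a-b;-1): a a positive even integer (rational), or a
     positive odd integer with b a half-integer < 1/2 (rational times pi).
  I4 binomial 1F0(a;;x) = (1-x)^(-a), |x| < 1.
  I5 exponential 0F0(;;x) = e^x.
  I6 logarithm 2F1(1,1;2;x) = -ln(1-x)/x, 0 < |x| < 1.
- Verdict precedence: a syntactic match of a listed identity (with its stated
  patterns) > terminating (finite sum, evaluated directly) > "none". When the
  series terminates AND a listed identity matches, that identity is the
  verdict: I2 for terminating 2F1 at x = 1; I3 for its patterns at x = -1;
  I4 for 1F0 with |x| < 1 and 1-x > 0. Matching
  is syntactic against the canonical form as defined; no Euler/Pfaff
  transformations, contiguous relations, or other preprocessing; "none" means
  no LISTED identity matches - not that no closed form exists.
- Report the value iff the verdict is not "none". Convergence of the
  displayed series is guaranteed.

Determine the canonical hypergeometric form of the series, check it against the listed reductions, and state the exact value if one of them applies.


The series (x = -\frac{9}{7}) is 2F2: upper {-8, -\frac{1}{3}}, lower {\frac{4}{5}, 1}, prefactor \frac{1}{5}. Verdict: terminating at k = 8: the factor (-8)_k kills every later term; summing the 9 survivors is exact. Sum: -\frac{11840972210843}{6379098194560}.

First insight: t_0 = \frac{1}{5} here, and the two geometric factors (C = 1/5, x = -9/7) combine into one argument.
Ratio: r(k) = -\frac{9}{7} * (k-8) (k-\frac{1}{3}) / [(k+\frac{4}{5}) (k+1) (k+1)] - rational in k, leading ratio -\frac{9}{7}; with t_0 = \frac{1}{5}, classification follows.


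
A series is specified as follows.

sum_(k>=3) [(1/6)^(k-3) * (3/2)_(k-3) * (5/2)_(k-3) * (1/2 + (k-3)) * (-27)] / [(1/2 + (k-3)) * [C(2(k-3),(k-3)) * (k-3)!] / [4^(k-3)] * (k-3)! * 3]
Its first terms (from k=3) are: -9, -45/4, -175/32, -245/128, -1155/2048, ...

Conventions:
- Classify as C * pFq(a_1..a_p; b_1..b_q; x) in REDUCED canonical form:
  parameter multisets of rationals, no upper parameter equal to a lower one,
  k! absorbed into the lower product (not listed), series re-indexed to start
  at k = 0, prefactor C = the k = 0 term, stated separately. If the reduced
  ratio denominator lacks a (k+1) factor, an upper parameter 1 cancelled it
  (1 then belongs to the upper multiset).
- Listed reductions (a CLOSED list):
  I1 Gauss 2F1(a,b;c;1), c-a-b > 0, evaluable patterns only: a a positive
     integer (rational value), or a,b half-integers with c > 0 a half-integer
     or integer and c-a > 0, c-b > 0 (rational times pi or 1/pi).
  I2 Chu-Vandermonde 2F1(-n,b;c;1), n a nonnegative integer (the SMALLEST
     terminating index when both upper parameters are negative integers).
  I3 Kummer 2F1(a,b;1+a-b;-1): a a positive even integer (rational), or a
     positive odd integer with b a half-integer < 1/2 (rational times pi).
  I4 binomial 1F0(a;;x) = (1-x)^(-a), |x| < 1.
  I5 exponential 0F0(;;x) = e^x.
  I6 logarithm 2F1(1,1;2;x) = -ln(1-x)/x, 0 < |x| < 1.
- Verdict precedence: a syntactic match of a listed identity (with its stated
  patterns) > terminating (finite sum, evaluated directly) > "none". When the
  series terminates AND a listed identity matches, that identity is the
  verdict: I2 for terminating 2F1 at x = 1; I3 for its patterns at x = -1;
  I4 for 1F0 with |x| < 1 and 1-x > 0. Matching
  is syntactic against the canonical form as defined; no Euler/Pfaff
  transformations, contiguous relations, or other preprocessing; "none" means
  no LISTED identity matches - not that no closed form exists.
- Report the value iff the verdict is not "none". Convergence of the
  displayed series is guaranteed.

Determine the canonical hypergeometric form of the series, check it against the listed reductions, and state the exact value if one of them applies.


Canonical form: C = -9 times 2F1 with upper {3/2, 5/2}, lower {1/2}, x = 1/6. Verdict: none (x = 1/6): each listed identity misses the multisets {3/2, 5/2} ; {1/2}.

First insight: x = (1/6) and the factor k + 1/2 cancels (top and bottom), leaving C = -9.
Term ratio: r(k) = (1/6) * (k+3/2) (k+5/2) / [(k+1/2) (k+1)] - rational; roots negated = parameters, x = (1/6), C = -9.


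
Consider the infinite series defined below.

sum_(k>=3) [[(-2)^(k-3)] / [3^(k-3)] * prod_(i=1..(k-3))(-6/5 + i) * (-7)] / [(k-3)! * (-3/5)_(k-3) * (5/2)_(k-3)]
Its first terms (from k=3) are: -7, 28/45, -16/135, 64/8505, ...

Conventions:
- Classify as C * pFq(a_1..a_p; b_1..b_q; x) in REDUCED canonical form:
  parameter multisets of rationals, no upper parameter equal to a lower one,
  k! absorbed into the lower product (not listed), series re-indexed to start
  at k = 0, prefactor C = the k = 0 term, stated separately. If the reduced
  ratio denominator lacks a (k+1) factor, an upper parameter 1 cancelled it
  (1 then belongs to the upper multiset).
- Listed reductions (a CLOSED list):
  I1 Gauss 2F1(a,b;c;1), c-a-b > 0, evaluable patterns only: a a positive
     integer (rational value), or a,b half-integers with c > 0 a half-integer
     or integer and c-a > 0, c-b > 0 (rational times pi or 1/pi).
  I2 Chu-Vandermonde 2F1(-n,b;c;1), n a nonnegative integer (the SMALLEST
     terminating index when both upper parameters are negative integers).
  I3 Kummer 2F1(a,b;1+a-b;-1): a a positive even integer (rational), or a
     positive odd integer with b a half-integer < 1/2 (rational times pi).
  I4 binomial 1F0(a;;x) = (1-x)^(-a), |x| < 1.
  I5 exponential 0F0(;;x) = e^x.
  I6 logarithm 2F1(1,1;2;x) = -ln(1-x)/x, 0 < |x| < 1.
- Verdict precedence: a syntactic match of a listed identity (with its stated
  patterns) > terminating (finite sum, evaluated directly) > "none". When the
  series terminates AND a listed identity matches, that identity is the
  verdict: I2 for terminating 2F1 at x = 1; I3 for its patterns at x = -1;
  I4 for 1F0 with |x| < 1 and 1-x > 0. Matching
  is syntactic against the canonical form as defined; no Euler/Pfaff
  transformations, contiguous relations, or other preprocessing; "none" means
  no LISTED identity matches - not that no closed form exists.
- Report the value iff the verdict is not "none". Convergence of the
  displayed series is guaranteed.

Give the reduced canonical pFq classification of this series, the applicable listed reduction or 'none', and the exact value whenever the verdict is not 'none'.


The series (x = -2/3) is 1F2: upper {-1/5}, lower {-3/5, 5/2}, prefactor -7. Verdict: none. Every listed pattern misses the 1F2 form at -2/3, upper {-1/5}.

First insight: t_0 being -7, the two geometric factors (C = -7, x = -2/3) combine into one argument.
Step ratio: r(k) = (-2/3) * (k-1/5) / [(k-3/5) (k+5/2) (k+1)] - poly over poly, x = (-2/3) from leading terms; C = -7 at k = 0.


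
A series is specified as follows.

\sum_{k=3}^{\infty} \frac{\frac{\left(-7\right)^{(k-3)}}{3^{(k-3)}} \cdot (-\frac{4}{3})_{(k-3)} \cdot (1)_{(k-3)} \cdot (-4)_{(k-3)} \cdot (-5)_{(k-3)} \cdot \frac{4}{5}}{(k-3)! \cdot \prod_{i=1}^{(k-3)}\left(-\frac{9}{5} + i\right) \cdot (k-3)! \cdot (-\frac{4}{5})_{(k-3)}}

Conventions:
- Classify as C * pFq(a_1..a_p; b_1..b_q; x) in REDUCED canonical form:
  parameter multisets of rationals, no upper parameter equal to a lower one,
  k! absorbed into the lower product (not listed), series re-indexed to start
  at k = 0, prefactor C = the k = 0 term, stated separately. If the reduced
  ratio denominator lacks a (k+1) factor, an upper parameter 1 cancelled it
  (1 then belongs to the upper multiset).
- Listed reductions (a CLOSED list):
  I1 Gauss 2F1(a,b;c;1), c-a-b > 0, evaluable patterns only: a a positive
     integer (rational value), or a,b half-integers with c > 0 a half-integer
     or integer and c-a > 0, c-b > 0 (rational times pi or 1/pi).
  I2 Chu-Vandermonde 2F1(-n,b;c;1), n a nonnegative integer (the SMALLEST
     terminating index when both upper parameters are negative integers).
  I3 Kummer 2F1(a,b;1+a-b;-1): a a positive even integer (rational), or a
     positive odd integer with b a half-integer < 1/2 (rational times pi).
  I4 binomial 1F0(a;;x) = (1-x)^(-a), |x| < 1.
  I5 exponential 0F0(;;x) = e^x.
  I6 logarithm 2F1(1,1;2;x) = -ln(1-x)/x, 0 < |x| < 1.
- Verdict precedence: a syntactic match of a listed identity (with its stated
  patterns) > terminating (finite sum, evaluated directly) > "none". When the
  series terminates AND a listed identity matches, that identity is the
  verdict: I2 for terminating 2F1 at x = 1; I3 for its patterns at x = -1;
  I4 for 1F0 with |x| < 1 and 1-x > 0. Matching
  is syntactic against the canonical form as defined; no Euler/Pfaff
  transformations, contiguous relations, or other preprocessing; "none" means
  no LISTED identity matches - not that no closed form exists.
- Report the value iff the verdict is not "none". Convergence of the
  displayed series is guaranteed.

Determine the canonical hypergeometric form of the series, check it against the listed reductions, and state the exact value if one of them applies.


Prefactor \frac{4}{5}, argument -\frac{7}{3}: 3F2 with upper {-5, -4, -\frac{4}{3}} over lower {-\frac{4}{5}, -\frac{4}{5}}. Verdict: terminating - upper -4 stops the sum at k = 4; the 5 terms are added exactly. Sum: -\frac{30673566428}{11908215}.

Key observation: t_0 being \frac{4}{5}, the denominator's factorial ratio (C = 4/5, x = -7/3) is a lower Pochhammer.
Step ratio: r(k) = -\frac{7}{3} * (k-5) (k-4) (k-\frac{4}{3}) / [(k-\frac{4}{5}) (k-\frac{4}{5}) (k+1)] - rational; roots negated = parameters, x = -\frac{7}{3}, C = \frac{4}{5}.


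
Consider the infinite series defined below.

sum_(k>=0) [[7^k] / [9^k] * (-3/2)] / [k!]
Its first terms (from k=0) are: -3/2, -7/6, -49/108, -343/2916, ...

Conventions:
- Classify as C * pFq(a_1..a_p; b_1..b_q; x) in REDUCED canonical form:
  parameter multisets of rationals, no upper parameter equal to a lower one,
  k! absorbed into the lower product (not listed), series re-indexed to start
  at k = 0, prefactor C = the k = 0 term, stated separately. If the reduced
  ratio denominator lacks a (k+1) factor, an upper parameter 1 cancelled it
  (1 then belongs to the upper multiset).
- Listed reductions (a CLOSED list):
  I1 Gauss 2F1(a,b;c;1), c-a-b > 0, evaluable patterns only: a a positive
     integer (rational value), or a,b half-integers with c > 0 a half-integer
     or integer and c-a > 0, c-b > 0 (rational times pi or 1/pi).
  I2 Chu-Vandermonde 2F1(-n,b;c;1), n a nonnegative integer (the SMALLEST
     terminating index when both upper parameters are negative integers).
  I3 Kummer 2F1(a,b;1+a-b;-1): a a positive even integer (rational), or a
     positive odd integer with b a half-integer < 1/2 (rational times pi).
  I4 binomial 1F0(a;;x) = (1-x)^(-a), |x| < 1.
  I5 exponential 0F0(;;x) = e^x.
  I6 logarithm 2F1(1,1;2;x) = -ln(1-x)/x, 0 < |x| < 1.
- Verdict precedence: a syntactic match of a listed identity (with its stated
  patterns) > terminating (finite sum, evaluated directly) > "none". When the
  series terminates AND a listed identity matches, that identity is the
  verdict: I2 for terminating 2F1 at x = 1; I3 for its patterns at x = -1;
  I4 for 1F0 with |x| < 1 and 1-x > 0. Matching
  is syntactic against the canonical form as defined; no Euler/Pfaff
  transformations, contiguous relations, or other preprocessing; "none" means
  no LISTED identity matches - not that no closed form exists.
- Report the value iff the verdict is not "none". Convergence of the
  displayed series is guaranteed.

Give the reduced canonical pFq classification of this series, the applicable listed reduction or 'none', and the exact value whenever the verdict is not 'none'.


Canonical form: C = -3/2 times 0F0 with upper {-}, lower {-}, x = 7/9. Verdict at x = 7/9: exponential (I5) matches (the 0F0 exponential series at x = 7/9). Sum: (-3/2) * e^(7/9).

Key step: t_0 being -3/2, the two geometric factors (prefactor -3/2) combine into one argument.
Consecutive-term ratio: r(k) = (7/9) * 1 / [(k+1)] - poly over poly, x = (7/9) from leading terms; C = -3/2 at k = 0.


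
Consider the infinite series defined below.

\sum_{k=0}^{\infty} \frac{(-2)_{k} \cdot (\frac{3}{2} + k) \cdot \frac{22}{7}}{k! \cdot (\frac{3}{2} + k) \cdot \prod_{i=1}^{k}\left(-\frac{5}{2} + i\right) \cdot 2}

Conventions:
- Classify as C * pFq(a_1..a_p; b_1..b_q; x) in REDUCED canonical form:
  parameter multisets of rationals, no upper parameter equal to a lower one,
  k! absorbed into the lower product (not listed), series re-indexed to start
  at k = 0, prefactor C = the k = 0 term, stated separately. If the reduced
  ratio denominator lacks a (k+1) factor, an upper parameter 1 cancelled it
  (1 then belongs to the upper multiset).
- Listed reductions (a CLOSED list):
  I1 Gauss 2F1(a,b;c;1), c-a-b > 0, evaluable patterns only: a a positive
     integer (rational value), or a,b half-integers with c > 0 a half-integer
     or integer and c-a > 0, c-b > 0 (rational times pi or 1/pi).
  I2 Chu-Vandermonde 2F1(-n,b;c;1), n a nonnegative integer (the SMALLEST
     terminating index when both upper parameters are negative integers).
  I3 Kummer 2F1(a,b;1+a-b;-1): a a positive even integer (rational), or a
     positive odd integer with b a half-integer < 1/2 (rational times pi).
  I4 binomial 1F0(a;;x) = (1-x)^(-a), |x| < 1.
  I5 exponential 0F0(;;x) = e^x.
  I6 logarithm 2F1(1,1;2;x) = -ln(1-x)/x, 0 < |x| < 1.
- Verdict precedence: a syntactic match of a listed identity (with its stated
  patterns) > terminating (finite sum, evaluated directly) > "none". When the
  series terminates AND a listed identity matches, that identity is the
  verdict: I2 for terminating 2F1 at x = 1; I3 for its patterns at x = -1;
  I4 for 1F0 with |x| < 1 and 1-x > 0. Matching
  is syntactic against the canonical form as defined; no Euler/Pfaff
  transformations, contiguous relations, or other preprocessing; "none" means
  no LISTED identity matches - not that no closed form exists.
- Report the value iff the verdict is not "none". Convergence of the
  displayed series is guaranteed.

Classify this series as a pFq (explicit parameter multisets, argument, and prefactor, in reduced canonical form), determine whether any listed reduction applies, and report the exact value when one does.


Classification (C = \frac{11}{7}): 1F1 with upper {-2}, lower {-\frac{3}{2}}, argument x = 1. Verdict: terminating (-2 upstairs). 3 nonzero terms in all; added directly. Value: \frac{121}{21}.

Structural cue: x = 1 and the constant factors (C = 11/7, x = 1) combine into one prefactor.
Step ratio: r(k) = 1 * (k-2) / [(k-\frac{3}{2}) (k+1)] ; factor over Q: parameters, x = 1, and C = \frac{11}{7}.


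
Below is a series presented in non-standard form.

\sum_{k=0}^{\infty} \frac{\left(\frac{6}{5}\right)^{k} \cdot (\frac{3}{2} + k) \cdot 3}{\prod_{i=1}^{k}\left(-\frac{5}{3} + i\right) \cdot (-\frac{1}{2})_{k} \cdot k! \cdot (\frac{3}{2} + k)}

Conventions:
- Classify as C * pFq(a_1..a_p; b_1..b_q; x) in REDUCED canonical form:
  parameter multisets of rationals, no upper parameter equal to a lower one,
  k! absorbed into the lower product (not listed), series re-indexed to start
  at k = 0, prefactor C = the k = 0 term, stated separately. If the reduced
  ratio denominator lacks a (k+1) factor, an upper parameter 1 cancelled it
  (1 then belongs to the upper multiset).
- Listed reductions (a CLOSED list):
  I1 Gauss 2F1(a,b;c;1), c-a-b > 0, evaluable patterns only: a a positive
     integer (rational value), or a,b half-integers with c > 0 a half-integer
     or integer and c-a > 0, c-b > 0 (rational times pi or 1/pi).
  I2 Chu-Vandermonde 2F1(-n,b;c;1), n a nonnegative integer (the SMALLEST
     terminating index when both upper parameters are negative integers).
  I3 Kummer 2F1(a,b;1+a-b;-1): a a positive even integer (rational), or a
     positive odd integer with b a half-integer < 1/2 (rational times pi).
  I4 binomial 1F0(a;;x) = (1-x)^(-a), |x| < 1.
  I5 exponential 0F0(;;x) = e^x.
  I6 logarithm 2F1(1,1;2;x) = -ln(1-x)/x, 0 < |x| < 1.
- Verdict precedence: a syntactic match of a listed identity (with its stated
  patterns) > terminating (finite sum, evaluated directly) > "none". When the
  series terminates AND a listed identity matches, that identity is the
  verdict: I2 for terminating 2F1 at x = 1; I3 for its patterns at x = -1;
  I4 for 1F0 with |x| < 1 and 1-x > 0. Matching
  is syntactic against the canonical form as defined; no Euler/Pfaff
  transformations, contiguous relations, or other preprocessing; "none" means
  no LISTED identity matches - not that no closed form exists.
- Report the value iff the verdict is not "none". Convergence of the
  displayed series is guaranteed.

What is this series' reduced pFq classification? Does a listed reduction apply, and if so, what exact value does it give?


x = \frac{6}{5} here; the reduced form reads 0F2, upper {-}, lower {-\frac{2}{3}, -\frac{1}{2}}, C = 3. Verdict: none. No listed pattern accepts 0F2(-; -\frac{2}{3}, -\frac{1}{2}; \frac{6}{5}).

Key step: x = \frac{6}{5} and the factor k + 3/2 cancels (top and bottom), leaving prefactor 3.
Consecutive-term ratio: r(k) = \frac{6}{5} * 1 / [(k-\frac{2}{3}) (k-\frac{1}{2}) (k+1)] ; factor over Q: parameters, x = \frac{6}{5}, and C = 3.


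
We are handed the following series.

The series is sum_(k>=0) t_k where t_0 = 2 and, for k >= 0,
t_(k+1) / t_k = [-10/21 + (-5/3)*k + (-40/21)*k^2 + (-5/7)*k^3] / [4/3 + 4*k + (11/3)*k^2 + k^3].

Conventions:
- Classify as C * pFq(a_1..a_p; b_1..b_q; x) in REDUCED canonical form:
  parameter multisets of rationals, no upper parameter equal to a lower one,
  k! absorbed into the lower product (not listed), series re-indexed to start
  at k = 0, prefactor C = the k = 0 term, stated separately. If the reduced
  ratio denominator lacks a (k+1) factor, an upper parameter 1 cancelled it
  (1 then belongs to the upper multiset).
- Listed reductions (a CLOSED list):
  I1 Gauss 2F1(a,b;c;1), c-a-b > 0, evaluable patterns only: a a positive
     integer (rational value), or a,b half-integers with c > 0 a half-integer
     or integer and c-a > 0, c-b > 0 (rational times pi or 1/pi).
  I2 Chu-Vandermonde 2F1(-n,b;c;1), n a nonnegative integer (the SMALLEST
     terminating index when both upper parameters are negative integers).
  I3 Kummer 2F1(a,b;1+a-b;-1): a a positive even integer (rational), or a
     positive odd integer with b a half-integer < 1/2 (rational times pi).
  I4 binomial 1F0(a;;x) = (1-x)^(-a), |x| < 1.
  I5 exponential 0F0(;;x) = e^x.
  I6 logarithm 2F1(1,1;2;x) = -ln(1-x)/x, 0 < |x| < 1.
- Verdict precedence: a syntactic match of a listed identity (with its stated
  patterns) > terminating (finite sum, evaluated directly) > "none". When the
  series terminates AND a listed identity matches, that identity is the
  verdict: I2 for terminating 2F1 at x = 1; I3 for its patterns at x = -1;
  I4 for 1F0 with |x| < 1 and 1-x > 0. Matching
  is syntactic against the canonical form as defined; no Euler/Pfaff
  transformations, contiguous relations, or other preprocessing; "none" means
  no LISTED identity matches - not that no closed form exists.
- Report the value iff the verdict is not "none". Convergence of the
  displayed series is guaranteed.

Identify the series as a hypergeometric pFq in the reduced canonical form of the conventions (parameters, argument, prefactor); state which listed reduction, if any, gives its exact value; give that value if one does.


Structural cue: t_0 = 2 here, and roots of the ratio polynomials (prefactor 2) are the negated parameters.
Consecutive-term ratio: r(k) = (-5/7) * (k+1) (k+1) / [(k+2) (k+1)] - rational; roots negated = parameters, x = (-5/7), C = 2.

With C = 2: the canonical form is 2F1(1, 1; 2; -5/7). Verdict: the logarithmic series (I6) applies (the logarithm: parameters (1,1;2), x = -5/7). Hence: (14/5) * ln(12/7).


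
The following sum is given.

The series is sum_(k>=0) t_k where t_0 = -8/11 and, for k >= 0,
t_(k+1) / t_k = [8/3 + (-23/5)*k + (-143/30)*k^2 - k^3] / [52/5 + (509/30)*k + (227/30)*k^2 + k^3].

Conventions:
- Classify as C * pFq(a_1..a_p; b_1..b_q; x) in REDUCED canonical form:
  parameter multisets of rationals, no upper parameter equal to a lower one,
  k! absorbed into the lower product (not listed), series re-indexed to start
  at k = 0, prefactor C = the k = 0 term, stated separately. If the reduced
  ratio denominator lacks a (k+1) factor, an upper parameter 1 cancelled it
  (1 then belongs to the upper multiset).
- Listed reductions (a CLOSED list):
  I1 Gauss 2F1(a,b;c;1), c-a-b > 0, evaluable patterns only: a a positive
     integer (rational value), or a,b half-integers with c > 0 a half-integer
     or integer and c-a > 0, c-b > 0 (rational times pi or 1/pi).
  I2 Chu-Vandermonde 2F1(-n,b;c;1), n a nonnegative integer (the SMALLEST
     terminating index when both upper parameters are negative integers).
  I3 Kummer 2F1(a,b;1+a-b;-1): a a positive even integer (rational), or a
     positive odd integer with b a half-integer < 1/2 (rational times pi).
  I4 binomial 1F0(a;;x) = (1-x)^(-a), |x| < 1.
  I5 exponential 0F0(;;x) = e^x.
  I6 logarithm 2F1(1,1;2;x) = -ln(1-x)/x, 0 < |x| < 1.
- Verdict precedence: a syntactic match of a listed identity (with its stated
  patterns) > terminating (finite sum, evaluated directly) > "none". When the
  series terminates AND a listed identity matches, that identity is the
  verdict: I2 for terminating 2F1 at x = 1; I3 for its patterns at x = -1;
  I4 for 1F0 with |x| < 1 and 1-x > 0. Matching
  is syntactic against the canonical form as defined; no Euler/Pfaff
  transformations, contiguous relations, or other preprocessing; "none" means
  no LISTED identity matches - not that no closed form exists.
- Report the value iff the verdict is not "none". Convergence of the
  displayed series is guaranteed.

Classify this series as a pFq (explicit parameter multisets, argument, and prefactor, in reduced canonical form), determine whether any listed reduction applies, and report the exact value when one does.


Canonical form: C = -8/11 times 2F1 with upper {-2/5, 5/2}, lower {39/10}, x = -1. Verdict: none. Every listed pattern misses the 2F1 form at -1, upper {-2/5, 5/2}.

Structural cue: from the first term -8/11: the parameter 8/3 appears in both the upper and lower lists and cancels.
Step ratio: r(k) = (-1) * (k-2/5) (k+5/2) / [(k+39/10) (k+1)] - rational in k, leading ratio (-1); with t_0 = -8/11, classification follows.


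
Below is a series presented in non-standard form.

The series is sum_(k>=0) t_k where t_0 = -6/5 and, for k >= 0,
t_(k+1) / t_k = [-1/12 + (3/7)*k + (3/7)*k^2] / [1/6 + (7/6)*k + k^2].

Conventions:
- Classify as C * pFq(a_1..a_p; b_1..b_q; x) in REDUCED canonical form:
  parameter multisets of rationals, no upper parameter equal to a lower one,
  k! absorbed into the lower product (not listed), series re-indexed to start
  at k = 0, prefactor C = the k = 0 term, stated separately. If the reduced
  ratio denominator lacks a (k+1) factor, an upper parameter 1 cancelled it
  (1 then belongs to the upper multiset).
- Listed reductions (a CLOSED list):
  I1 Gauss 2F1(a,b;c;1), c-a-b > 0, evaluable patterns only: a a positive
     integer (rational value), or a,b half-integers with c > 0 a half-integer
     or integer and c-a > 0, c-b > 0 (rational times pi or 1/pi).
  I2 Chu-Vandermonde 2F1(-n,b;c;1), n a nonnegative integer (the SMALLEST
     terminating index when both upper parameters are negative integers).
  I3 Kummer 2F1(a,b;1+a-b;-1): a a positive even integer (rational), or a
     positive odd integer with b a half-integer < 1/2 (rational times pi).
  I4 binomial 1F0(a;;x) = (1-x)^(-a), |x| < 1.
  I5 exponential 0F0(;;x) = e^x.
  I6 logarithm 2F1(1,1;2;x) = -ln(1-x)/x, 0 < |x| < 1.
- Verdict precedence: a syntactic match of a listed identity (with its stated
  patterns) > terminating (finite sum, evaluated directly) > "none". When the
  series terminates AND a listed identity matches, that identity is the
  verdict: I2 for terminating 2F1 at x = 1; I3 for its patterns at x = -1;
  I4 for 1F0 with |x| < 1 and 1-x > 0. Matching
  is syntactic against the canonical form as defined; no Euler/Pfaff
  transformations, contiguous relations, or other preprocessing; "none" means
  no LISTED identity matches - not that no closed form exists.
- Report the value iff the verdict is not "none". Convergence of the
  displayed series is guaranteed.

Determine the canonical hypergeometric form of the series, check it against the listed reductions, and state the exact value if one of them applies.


This is -6/5 * 2F1(-1/6, 7/6; 1/6; 3/7) in reduced canonical form. Verdict: none. A 2F1 with upper {-1/6, 7/6} fits none of I1-I6 at x = 3/7; the sum runs forever.

The tell: with t_0 = -6/5, factor the ratio over Q (prefactor -6/5): negated roots = parameters.
Term ratio: r(k) = (3/7) * (k-1/6) (k+7/6) / [(k+1/6) (k+1)] - rational; roots negated = parameters, x = (3/7), C = -6/5.


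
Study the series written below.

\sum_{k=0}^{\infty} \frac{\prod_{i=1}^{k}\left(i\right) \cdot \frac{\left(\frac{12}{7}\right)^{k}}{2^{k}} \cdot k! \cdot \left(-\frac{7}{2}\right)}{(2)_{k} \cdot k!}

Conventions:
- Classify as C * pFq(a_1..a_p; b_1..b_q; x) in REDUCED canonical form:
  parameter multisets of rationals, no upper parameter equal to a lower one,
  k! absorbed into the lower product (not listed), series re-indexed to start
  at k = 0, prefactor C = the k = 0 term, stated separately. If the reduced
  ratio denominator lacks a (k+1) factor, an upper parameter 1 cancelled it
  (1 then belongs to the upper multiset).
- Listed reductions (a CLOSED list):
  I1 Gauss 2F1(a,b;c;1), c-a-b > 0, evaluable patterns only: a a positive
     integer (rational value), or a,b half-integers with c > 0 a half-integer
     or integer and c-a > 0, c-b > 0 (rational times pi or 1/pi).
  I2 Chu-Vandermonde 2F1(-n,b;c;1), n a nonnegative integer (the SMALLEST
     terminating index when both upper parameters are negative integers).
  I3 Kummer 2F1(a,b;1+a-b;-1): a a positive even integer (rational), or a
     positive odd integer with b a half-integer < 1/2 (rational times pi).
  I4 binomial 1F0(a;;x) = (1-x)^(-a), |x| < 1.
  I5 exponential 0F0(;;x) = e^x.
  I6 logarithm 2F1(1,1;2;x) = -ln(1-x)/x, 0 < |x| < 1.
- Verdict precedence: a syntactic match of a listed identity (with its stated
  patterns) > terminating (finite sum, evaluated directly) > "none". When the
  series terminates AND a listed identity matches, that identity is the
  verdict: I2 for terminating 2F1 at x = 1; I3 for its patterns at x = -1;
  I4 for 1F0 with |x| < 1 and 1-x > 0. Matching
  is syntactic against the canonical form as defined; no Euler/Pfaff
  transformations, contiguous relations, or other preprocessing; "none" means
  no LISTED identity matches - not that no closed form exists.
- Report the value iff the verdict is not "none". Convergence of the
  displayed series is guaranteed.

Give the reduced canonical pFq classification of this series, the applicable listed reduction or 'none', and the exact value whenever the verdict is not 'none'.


This is -\frac{7}{2} * 2F1(1, 1; 2; \frac{6}{7}) in reduced canonical form. Verdict: this is logarithm (I6) (the logarithm: parameters (1,1;2), x = \frac{6}{7}). Hence: \frac{49}{12} \cdot \ln\left(\frac{1}{7}\right).

The tell: x = \frac{6}{7} and the two k-th powers (C = -7/2) combine into one argument.
Consecutive-term ratio: r(k) = \frac{6}{7} * (k+1) (k+1) / [(k+2) (k+1)] - rational; roots negated = parameters, x = \frac{6}{7}, C = -\frac{7}{2}.
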